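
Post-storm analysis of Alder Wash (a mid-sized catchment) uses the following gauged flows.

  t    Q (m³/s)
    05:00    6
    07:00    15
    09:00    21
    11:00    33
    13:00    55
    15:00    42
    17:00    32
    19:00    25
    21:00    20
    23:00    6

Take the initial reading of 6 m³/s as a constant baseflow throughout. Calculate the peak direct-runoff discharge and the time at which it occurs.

Subtracting baseflow gives direct-runoff ordinates: 0.0, 9.0, 15.0, 27.0, 49.0, 36.0, 26.0, 19.0, 14.0, 0.0 m³/s.
The maximum is 49.0 m³/s, occurring at the reading for t = 13:00.

Q_p = 49.0 m³/s at t = 13:00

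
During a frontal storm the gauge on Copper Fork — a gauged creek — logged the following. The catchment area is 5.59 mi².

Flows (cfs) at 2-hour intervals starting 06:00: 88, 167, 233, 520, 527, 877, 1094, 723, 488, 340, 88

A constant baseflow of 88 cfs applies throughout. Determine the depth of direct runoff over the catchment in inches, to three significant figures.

Direct runoff: 0.0, 79.0, 145.0, 432.0, 439.0, 789.0, 1006.0, 635.0, 400.0, 252.0, 0.0 cfs; ΣQ_DR = 4177 cfs.
V = ΣQ_DR · Δt = 4177 × 7200 s = 3.007 × 10^7 ft³.
Over A = 5.59 mi², depth = V / A = 2.32 in.

d ≈ 2.32 in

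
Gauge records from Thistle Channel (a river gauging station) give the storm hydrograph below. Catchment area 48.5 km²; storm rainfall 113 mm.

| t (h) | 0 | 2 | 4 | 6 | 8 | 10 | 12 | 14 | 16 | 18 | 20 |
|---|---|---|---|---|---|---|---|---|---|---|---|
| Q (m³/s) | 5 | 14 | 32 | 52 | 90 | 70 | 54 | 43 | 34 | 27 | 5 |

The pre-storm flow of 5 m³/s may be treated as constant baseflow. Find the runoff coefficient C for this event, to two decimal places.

C ≈ 0.49

ΣQ_DR = 371.0 m³/s; V = ΣQ_DR·Δt = 2.671 × 10^6 m³.
Runoff depth d = V / A = 55.08 mm.
C = d / P = 55.08 / 113 = 0.49.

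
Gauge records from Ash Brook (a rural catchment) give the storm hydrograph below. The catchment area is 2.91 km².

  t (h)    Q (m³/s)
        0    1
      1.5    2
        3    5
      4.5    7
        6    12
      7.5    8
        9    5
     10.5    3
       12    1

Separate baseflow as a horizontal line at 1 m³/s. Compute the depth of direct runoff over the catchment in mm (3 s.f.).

d ≈ 64.9 mm

Direct runoff: 0.0, 1.0, 4.0, 6.0, 11.0, 7.0, 4.0, 2.0, 0.0 m³/s; ΣQ_DR = 35.00 m³/s.
V = ΣQ_DR · Δt = 35.00 × 5400 s = 1.890 × 10^5 m³.
Over A = 2.91 km², depth = V / A = 64.9 mm.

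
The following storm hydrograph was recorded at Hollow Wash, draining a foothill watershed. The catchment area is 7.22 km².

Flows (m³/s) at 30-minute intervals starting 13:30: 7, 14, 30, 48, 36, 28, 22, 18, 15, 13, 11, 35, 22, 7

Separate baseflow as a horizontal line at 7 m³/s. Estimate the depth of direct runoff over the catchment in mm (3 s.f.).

Direct runoff: 0.0, 7.0, 23.0, 41.0, 29.0, 21.0, 15.0, 11.0, 8.0, 6.0, 4.0, 28.0, 15.0, 0.0 m³/s; ΣQ_DR = 208.0 m³/s.
V = ΣQ_DR · Δt = 208.0 × 1800 s = 3.744 × 10^5 m³.
Over A = 7.22 km², depth = V / A = 51.9 mm.

d ≈ 51.9 mm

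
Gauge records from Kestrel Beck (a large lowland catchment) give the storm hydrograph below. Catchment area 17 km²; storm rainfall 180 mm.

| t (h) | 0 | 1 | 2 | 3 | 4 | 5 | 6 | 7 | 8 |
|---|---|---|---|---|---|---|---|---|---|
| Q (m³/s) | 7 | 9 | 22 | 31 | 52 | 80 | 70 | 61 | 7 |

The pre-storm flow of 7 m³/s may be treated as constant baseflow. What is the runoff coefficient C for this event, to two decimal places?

ΣQ_DR = 276.0 m³/s; V = ΣQ_DR·Δt = 9.936 × 10^5 m³.
Runoff depth d = V / A = 58.45 mm.
C = d / P = 58.45 / 180 = 0.32.

C ≈ 0.32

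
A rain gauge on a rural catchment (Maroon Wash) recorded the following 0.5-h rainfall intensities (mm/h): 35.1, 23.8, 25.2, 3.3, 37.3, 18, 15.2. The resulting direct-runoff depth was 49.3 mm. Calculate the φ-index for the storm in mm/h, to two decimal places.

Only the 6 blocks with intensity above φ contribute runoff: 35.1, 23.8, 25.2, 37.3, 18, 15.2 mm/h.
Σ(I−φ)·Δt = d  ⇒  (35.1+23.8+25.2+37.3+18+15.2 − 6φ)·0.5 = 49.3
φ = (154.6 − 49.3/0.5) / 6 = 9.33 mm/h.

φ ≈ 9.33 mm/h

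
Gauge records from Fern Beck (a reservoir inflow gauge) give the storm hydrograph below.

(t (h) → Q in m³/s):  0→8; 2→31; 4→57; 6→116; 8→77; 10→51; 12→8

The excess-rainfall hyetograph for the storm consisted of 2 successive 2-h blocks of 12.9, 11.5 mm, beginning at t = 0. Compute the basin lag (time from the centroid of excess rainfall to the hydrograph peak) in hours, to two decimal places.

Centroid of excess rainfall: t_c = Σ P_i·t̄_i / ΣP_i = 1.9426 h (block centres at 1, 3 h).
Hydrograph peak occurs at t = 6 h, so basin lag t_L = 6 − 1.9426 = 4.06 h.

t_L ≈ 4.06 h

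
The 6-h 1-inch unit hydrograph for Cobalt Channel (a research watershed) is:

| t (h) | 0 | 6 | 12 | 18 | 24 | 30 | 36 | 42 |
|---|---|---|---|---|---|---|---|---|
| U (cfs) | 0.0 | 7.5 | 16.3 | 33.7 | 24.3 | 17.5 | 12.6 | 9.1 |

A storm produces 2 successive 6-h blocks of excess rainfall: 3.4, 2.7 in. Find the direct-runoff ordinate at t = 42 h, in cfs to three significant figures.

Q ≈ 65.0 cfs

By discrete convolution, Q_j = Σ (P_i / 1 in) · U_{j−i}.
At t = 42 h (j=7): Q = (3.4/1)·9.1 + (2.7/1)·12.6 = 65.0 cfs.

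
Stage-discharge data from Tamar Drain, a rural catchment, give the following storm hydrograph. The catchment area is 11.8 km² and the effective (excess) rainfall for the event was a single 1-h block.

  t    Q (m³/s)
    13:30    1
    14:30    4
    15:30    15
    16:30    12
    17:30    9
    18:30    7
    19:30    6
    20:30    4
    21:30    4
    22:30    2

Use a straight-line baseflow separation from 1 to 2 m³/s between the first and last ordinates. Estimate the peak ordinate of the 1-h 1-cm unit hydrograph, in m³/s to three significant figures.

U_p ≈ 9.22 m³/s

Direct runoff: 0.00, 2.89, 13.78, 10.67, 7.56, 5.44, 4.33, 2.22, 2.11, 0.00 m³/s; ΣQ_DR = 49.00 m³/s, peak = 13.78 m³/s.
Runoff depth d = ΣQ_DR·Δt / A = 49.00 × 3600 / (11.8 km²) = 14.95 mm.
The 1-cm UH is the DRH scaled by (10 mm)/d, so U_p = 13.78 × 10/14.95 = 9.22 m³/s.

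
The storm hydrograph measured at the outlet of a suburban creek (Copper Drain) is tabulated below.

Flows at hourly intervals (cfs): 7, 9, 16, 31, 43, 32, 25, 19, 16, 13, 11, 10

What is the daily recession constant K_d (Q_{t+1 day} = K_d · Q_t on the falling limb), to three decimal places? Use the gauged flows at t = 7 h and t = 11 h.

Between t = 7 h and t = 11 h the flow falls from 19 to 10 cfs over 4×1 h = 4 h.
Per-interval ratio K = (10/19)^(1/4) = 0.8517; K_d = K^(24/1) = 0.021.

K_d ≈ 0.021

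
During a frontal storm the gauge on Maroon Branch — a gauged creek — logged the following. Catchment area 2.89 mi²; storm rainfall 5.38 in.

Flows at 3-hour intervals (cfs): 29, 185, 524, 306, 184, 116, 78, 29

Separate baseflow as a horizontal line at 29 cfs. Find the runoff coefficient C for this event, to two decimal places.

ΣQ_DR = 1219 cfs; V = ΣQ_DR·Δt = 1.317 × 10^7 ft³.
Runoff depth d = V / A = 1.961 in.
C = d / P = 1.961 / 5.38 = 0.36.

C ≈ 0.36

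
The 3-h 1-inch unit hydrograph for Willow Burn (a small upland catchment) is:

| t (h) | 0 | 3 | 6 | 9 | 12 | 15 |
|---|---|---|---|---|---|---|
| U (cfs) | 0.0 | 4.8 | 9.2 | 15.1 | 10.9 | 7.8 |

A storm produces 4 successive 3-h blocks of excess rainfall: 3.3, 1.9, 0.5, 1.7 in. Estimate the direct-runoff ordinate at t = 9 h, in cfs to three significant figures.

Q ≈ 69.7 cfs

By discrete convolution, Q_j = Σ (P_i / 1 in) · U_{j−i}.
At t = 9 h (j=3): Q = (3.3/1)·15.1 + (1.9/1)·9.2 + (0.5/1)·4.8 + (1.7/1)·0.0 = 69.7 cfs.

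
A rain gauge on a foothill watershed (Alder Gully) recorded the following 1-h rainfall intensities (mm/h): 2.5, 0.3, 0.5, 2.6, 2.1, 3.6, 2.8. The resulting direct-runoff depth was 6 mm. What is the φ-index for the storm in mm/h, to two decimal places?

Only the 5 blocks with intensity above φ contribute runoff: 2.5, 2.6, 2.1, 3.6, 2.8 mm/h.
Σ(I−φ)·Δt = d  ⇒  (2.5+2.6+2.1+3.6+2.8 − 5φ)·1 = 6
φ = (13.60 − 6/1) / 5 = 1.52 mm/h.

φ ≈ 1.52 mm/h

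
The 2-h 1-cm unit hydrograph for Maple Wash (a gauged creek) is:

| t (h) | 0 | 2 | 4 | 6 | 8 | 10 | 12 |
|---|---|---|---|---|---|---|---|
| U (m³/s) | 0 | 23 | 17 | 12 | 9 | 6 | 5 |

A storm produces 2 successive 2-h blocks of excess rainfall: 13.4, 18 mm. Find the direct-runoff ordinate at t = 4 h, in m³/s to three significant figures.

By discrete convolution, Q_j = Σ (P_i / 10 mm) · U_{j−i}.
At t = 4 h (j=2): Q = (13.4/10)·17 + (18/10)·23 = 64.2 m³/s.

Q ≈ 64.2 m³/s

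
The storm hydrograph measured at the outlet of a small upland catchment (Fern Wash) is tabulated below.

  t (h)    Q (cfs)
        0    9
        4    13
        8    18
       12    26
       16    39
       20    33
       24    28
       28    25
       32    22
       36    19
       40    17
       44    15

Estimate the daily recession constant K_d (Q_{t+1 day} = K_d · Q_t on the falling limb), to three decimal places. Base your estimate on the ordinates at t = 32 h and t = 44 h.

K_d ≈ 0.465

Between t = 32 h and t = 44 h the flow falls from 22 to 15 cfs over 3×4 h = 12 h.
Per-interval ratio K = (15/22)^(1/3) = 0.8801; K_d = K^(24/4) = 0.465.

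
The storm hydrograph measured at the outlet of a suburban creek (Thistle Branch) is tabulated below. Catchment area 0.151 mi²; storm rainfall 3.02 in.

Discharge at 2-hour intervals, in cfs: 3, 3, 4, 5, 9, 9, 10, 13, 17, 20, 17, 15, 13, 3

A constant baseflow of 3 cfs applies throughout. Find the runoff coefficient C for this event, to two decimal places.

C ≈ 0.67

ΣQ_DR = 99.00 cfs; V = ΣQ_DR·Δt = 7.128 × 10^5 ft³.
Runoff depth d = V / A = 2.032 in.
C = d / P = 2.032 / 3.02 = 0.67.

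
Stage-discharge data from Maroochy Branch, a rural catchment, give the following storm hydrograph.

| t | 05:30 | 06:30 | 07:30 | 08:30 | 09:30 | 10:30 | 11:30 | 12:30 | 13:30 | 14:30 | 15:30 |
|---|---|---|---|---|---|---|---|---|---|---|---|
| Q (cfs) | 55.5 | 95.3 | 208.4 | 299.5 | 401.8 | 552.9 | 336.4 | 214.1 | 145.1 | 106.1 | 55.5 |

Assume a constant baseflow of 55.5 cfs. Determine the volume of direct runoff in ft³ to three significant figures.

Direct-runoff ordinates (Q − Q_b): 0.0, 39.8, 152.9, 244.0, 346.3, 497.4, 280.9, 158.6, 89.6, 50.6, 0.0 cfs.
ΣQ_DR = 1860 cfs.
With Δt = 1 h = 3600 s, V = ΣQ_DR · Δt = 1860 × 3600 = 6.70 × 10^6 ft³.

V ≈ 6.70 × 10^6 ft³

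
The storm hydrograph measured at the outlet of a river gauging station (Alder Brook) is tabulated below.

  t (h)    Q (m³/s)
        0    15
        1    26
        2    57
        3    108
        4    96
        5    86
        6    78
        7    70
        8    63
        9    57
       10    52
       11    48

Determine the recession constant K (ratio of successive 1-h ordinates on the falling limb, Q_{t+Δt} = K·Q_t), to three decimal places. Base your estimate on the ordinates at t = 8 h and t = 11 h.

Using the recession-limb readings at t = 8 h and t = 11 h: Q falls from 63 to 48 m³/s over 3 intervals.
K = (Q₂/Q₁)^(1/3) = (48/63)^(1/3) = 0.913.

K ≈ 0.913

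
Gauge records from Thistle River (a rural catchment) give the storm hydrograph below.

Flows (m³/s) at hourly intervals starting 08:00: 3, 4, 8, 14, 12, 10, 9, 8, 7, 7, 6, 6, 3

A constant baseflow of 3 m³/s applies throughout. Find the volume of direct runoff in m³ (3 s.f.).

Direct-runoff ordinates (Q − Q_b): 0.0, 1.0, 5.0, 11.0, 9.0, 7.0, 6.0, 5.0, 4.0, 4.0, 3.0, 3.0, 0.0 m³/s.
ΣQ_DR = 58.00 m³/s.
With Δt = 1 h = 3600 s, V = ΣQ_DR · Δt = 58.00 × 3600 = 2.09 × 10^5 m³.

V ≈ 2.09 × 10^5 m³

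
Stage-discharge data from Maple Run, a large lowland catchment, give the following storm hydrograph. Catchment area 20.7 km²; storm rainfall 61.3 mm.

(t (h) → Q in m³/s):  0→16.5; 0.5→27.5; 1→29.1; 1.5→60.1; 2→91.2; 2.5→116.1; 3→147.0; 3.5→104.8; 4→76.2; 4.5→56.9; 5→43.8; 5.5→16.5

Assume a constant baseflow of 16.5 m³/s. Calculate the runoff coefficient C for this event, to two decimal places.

C ≈ 0.83

ΣQ_DR = 587.7 m³/s; V = ΣQ_DR·Δt = 1.058 × 10^6 m³.
Runoff depth d = V / A = 51.10 mm.
C = d / P = 51.10 / 61.3 = 0.83.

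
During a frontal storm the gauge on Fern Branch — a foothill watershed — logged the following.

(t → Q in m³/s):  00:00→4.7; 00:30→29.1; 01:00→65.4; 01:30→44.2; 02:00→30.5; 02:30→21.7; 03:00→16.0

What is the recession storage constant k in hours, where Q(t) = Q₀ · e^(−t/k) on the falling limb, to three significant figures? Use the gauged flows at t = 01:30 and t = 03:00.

On the falling limb, Q drops from 44.2 to 16.0 m³/s between t = 01:30 and t = 03:00 (Δt = 1.5 h).
k = −Δt / ln(Q₂/Q₁) = −1.5 / ln(16.0/44.2) = 1.48 h.

k ≈ 1.48 h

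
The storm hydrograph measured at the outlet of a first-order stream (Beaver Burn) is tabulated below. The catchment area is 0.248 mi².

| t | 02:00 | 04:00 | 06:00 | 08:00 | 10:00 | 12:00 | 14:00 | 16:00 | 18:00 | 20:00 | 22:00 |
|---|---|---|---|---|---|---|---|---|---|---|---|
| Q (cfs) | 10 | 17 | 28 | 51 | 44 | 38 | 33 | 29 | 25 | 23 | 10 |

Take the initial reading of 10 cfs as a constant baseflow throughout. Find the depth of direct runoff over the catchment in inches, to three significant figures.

Direct runoff: 0.0, 7.0, 18.0, 41.0, 34.0, 28.0, 23.0, 19.0, 15.0, 13.0, 0.0 cfs; ΣQ_DR = 198.0 cfs.
V = ΣQ_DR · Δt = 198.0 × 7200 s = 1.426 × 10^6 ft³.
Over A = 0.248 mi², depth = V / A = 2.47 in.

d ≈ 2.47 in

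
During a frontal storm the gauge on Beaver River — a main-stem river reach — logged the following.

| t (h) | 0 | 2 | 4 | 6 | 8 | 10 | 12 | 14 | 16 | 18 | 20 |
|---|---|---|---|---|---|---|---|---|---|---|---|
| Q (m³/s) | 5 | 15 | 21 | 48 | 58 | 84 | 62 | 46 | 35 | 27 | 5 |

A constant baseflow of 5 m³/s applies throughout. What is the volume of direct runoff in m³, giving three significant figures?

Direct-runoff ordinates (Q − Q_b): 0.0, 10.0, 16.0, 43.0, 53.0, 79.0, 57.0, 41.0, 30.0, 22.0, 0.0 m³/s.
ΣQ_DR = 351.0 m³/s.
With Δt = 2 h = 7200 s, V = ΣQ_DR · Δt = 351.0 × 7200 = 2.53 × 10^6 m³.

V ≈ 2.53 × 10^6 m³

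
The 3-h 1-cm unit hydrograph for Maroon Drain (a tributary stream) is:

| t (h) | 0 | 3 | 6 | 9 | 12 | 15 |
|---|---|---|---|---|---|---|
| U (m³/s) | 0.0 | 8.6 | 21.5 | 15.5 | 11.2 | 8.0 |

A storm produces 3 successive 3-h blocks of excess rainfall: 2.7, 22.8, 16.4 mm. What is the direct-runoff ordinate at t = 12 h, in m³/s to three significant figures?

Q ≈ 73.6 m³/s

By discrete convolution, Q_j = Σ (P_i / 10 mm) · U_{j−i}.
At t = 12 h (j=4): Q = (2.7/10)·11.2 + (22.8/10)·15.5 + (16.4/10)·21.5 = 73.6 m³/s.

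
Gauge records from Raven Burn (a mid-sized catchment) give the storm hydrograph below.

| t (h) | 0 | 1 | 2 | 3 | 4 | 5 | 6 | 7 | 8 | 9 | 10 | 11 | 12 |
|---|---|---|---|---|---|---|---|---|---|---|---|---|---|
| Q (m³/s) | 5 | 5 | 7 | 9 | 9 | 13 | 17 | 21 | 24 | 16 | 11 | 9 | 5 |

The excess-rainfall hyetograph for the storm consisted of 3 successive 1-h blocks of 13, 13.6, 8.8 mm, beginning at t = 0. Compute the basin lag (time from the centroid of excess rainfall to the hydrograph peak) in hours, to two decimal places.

Centroid of excess rainfall: t_c = Σ P_i·t̄_i / ΣP_i = 1.3814 h (block centres at 0.5, 1.5, 2.5 h).
Hydrograph peak occurs at t = 8 h, so basin lag t_L = 8 − 1.3814 = 6.62 h.

t_L ≈ 6.62 h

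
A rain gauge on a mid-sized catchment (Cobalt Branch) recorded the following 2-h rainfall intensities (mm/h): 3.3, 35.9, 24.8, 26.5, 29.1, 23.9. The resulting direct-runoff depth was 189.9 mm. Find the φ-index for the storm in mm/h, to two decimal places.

Only the 5 blocks with intensity above φ contribute runoff: 35.9, 24.8, 26.5, 29.1, 23.9 mm/h.
Σ(I−φ)·Δt = d  ⇒  (35.9+24.8+26.5+29.1+23.9 − 5φ)·2 = 189.9
φ = (140.2 − 189.9/2) / 5 = 9.05 mm/h.

φ ≈ 9.05 mm/h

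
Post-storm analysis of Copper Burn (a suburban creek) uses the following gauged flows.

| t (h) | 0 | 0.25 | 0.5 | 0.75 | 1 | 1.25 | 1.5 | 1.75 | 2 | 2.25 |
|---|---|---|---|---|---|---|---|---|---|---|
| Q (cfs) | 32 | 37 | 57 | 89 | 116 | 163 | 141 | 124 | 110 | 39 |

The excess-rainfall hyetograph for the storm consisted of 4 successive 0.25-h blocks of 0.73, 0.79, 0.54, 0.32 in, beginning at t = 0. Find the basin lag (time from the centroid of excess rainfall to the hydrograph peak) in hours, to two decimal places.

t_L ≈ 0.83 h

Centroid of excess rainfall: t_c = Σ P_i·t̄_i / ΣP_i = 0.4223 h (block centres at 0.125, 0.375, 0.625, 0.875 h).
Hydrograph peak occurs at t = 1.25 h, so basin lag t_L = 1.25 − 0.4223 = 0.83 h.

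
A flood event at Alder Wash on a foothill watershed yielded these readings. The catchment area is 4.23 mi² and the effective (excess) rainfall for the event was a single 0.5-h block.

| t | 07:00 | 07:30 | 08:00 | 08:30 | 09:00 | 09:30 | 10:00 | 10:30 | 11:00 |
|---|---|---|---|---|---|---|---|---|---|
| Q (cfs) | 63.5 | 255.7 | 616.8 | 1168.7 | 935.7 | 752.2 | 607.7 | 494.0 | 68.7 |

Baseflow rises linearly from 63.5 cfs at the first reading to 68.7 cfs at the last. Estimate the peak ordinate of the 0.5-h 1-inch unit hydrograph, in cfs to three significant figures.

U_p ≈ 1380 cfs

Direct runoff: 0.00, 191.55, 552.00, 1103.25, 869.60, 685.45, 540.30, 425.95, 0.00 cfs; ΣQ_DR = 4368 cfs, peak = 1103.25 cfs.
Runoff depth d = ΣQ_DR·Δt / A = 4368 × 1800 / (4.23 mi²) = 0.8001 in.
The 1-inch UH is the DRH scaled by (1 in)/d, so U_p = 1103.25 × 1/0.8001 = 1380 cfs.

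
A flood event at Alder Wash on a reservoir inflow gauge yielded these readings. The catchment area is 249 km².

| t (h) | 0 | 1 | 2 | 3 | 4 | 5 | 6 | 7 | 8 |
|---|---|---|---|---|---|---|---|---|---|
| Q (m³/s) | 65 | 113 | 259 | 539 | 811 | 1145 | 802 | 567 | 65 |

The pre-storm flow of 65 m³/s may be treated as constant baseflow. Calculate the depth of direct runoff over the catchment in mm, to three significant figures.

Direct runoff: 0.0, 48.0, 194.0, 474.0, 746.0, 1080.0, 737.0, 502.0, 0.0 m³/s; ΣQ_DR = 3781 m³/s.
V = ΣQ_DR · Δt = 3781 × 3600 s = 1.361 × 10^7 m³.
Over A = 249 km², depth = V / A = 54.7 mm.

d ≈ 54.7 mm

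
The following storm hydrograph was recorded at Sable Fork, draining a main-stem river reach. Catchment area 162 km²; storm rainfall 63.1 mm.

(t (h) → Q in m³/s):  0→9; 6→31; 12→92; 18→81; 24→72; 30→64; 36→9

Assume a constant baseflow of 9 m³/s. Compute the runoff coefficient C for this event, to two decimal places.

ΣQ_DR = 295.0 m³/s; V = ΣQ_DR·Δt = 6.372 × 10^6 m³.
Runoff depth d = V / A = 39.33 mm.
C = d / P = 39.33 / 63.1 = 0.62.

C ≈ 0.62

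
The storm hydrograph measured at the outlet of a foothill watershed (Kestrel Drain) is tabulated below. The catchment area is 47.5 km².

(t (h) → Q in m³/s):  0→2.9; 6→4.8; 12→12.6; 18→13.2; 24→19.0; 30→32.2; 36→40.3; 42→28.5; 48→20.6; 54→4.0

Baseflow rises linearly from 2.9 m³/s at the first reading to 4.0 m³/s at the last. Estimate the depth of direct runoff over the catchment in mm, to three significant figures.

Direct runoff: 0.00, 1.78, 9.46, 9.93, 15.61, 28.69, 36.67, 24.74, 16.72, 0.00 m³/s; ΣQ_DR = 143.6 m³/s.
V = ΣQ_DR · Δt = 143.6 × 21600 s = 3.102 × 10^6 m³.
Over A = 47.5 km², depth = V / A = 65.3 mm.

d ≈ 65.3 mm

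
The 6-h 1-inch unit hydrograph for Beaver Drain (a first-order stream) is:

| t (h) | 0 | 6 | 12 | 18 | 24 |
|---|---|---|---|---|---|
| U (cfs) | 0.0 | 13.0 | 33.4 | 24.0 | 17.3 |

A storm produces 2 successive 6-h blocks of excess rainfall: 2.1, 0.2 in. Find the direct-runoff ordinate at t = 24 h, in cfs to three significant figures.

Q ≈ 41.1 cfs

By discrete convolution, Q_j = Σ (P_i / 1 in) · U_{j−i}.
At t = 24 h (j=4): Q = (2.1/1)·17.3 + (0.2/1)·24.0 = 41.1 cfs.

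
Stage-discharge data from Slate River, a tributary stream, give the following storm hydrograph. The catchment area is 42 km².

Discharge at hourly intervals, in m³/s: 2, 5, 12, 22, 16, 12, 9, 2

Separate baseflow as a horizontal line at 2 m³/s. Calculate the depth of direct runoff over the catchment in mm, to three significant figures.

d ≈ 5.49 mm

Direct runoff: 0.0, 3.0, 10.0, 20.0, 14.0, 10.0, 7.0, 0.0 m³/s; ΣQ_DR = 64.00 m³/s.
V = ΣQ_DR · Δt = 64.00 × 3600 s = 2.304 × 10^5 m³.
Over A = 42 km², depth = V / A = 5.49 mm.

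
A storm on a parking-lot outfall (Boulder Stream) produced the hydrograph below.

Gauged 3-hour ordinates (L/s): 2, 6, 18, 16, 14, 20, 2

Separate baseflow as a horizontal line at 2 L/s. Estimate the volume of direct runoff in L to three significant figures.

Direct-runoff ordinates (Q − Q_b): 0.0, 4.0, 16.0, 14.0, 12.0, 18.0, 0.0 L/s.
ΣQ_DR = 64.00 L/s.
With Δt = 3 h = 10800 s, V = ΣQ_DR · Δt = 64.00 × 10800 = 6.91 × 10^5 L.

V ≈ 6.91 × 10^5 L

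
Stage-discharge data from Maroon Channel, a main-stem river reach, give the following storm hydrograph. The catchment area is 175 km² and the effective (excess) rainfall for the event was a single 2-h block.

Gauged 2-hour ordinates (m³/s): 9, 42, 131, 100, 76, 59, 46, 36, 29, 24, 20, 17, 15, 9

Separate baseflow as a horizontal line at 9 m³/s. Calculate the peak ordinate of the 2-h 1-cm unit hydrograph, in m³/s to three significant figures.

U_p ≈ 60.9 m³/s

Direct runoff: 0.0, 33.0, 122.0, 91.0, 67.0, 50.0, 37.0, 27.0, 20.0, 15.0, 11.0, 8.0, 6.0, 0.0 m³/s; ΣQ_DR = 487.0 m³/s, peak = 122.0 m³/s.
Runoff depth d = ΣQ_DR·Δt / A = 487.0 × 7200 / (175 km²) = 20.04 mm.
The 1-cm UH is the DRH scaled by (10 mm)/d, so U_p = 122.0 × 10/20.04 = 60.9 m³/s.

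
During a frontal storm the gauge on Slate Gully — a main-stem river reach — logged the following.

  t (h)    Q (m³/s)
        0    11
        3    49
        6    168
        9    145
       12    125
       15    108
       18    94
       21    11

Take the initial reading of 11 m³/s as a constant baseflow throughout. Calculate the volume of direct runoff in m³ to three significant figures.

V ≈ 6.73 × 10^6 m³

Direct-runoff ordinates (Q − Q_b): 0.0, 38.0, 157.0, 134.0, 114.0, 97.0, 83.0, 0.0 m³/s.
ΣQ_DR = 623.0 m³/s.
With Δt = 3 h = 10800 s, V = ΣQ_DR · Δt = 623.0 × 10800 = 6.73 × 10^6 m³.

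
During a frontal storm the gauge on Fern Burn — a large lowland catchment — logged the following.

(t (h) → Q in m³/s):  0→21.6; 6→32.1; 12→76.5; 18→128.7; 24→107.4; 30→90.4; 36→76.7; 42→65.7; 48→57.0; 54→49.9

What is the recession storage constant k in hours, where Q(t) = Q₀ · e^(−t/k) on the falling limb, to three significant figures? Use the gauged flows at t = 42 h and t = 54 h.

On the falling limb, Q drops from 65.7 to 49.9 m³/s between t = 42 h and t = 54 h (Δt = 12 h).
k = −Δt / ln(Q₂/Q₁) = −12 / ln(49.9/65.7) = 43.6 h.

k ≈ 43.6 h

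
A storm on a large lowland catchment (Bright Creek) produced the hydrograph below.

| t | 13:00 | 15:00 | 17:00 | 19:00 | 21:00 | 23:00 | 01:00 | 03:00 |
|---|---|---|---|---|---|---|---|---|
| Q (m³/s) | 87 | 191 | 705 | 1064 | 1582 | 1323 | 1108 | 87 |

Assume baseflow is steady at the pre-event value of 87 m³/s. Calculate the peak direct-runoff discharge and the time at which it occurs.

Subtracting baseflow gives direct-runoff ordinates: 0.0, 104.0, 618.0, 977.0, 1495.0, 1236.0, 1021.0, 0.0 m³/s.
The maximum is 1495.0 m³/s, occurring at the reading for t = 21:00.

Q_p = 1495.0 m³/s at t = 21:00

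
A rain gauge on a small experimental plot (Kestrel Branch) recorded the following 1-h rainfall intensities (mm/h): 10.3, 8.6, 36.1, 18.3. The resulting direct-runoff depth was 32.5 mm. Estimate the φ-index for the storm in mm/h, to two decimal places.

Only the 2 blocks with intensity above φ contribute runoff: 36.1, 18.3 mm/h.
Σ(I−φ)·Δt = d  ⇒  (36.1+18.3 − 2φ)·1 = 32.5
φ = (54.40 − 32.5/1) / 2 = 10.95 mm/h.

φ ≈ 10.95 mm/h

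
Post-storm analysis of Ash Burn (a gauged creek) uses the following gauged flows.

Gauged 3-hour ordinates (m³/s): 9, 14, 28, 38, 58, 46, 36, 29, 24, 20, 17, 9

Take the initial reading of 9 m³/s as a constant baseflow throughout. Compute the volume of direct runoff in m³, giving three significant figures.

Direct-runoff ordinates (Q − Q_b): 0.0, 5.0, 19.0, 29.0, 49.0, 37.0, 27.0, 20.0, 15.0, 11.0, 8.0, 0.0 m³/s.
ΣQ_DR = 220.0 m³/s.
With Δt = 3 h = 10800 s, V = ΣQ_DR · Δt = 220.0 × 10800 = 2.38 × 10^6 m³.

V ≈ 2.38 × 10^6 m³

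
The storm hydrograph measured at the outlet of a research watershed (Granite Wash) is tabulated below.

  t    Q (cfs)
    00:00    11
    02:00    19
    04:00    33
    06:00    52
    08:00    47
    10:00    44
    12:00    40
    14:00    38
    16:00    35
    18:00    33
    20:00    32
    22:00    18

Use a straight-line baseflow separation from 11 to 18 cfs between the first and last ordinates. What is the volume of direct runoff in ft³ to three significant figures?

Direct-runoff ordinates (Q − Q_b): 0.00, 7.36, 20.73, 39.09, 33.45, 29.82, 25.18, 22.55, 18.91, 16.27, 14.64, 0.00 cfs.
ΣQ_DR = 228.0 cfs.
With Δt = 2 h = 7200 s, V = ΣQ_DR · Δt = 228.0 × 7200 = 1.64 × 10^6 ft³.

V ≈ 1.64 × 10^6 ft³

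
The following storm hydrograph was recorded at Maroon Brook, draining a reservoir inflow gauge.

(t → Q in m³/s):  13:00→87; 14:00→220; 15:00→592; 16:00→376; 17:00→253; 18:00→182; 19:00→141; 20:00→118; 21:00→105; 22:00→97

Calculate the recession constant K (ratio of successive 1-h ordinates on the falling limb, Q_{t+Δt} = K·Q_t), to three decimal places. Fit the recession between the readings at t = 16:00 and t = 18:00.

Using the recession-limb readings at t = 16:00 and t = 18:00: Q falls from 376 to 182 m³/s over 2 intervals.
K = (Q₂/Q₁)^(1/2) = (182/376)^(1/2) = 0.696.

K ≈ 0.696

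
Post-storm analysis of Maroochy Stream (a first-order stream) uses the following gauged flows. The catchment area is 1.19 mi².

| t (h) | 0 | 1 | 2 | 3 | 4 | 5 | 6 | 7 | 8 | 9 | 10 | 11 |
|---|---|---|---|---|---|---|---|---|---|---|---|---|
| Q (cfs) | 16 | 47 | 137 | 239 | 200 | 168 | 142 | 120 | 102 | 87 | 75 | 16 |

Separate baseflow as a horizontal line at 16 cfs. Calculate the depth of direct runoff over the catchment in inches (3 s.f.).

d ≈ 1.51 in

Direct runoff: 0.0, 31.0, 121.0, 223.0, 184.0, 152.0, 126.0, 104.0, 86.0, 71.0, 59.0, 0.0 cfs; ΣQ_DR = 1157 cfs.
V = ΣQ_DR · Δt = 1157 × 3600 s = 4.165 × 10^6 ft³.
Over A = 1.19 mi², depth = V / A = 1.51 in.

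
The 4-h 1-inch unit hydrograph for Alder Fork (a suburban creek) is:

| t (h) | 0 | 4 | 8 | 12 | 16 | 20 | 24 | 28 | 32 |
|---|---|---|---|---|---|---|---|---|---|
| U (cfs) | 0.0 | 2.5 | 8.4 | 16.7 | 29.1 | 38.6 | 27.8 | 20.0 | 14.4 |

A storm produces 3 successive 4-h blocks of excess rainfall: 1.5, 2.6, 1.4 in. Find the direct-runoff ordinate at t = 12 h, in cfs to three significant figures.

By discrete convolution, Q_j = Σ (P_i / 1 in) · U_{j−i}.
At t = 12 h (j=3): Q = (1.5/1)·16.7 + (2.6/1)·8.4 + (1.4/1)·2.5 = 50.4 cfs.

Q ≈ 50.4 cfs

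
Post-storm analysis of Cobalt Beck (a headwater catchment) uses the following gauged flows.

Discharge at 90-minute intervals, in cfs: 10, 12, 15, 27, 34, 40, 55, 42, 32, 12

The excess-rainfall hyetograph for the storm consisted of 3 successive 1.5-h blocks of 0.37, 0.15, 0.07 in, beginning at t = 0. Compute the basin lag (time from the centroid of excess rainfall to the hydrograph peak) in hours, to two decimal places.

Centroid of excess rainfall: t_c = Σ P_i·t̄_i / ΣP_i = 1.4873 h (block centres at 0.75, 2.25, 3.75 h).
Hydrograph peak occurs at t = 9 h, so basin lag t_L = 9 − 1.4873 = 7.51 h.

t_L ≈ 7.51 h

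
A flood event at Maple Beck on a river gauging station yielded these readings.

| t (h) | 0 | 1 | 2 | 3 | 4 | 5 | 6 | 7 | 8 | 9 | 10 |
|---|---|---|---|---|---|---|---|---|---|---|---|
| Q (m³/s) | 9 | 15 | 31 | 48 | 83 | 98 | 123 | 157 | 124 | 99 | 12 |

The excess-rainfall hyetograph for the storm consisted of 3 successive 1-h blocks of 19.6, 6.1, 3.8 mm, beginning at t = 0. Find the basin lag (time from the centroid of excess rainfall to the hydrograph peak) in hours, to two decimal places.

Centroid of excess rainfall: t_c = Σ P_i·t̄_i / ΣP_i = 0.9644 h (block centres at 0.5, 1.5, 2.5 h).
Hydrograph peak occurs at t = 7 h, so basin lag t_L = 7 − 0.9644 = 6.04 h.

t_L ≈ 6.04 h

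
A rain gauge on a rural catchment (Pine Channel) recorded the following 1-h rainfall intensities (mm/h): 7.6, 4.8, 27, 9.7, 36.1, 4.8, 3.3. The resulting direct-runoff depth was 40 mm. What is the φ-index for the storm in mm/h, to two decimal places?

Only the 2 blocks with intensity above φ contribute runoff: 27, 36.1 mm/h.
Σ(I−φ)·Δt = d  ⇒  (27+36.1 − 2φ)·1 = 40
φ = (63.10 − 40/1) / 2 = 11.55 mm/h.

φ ≈ 11.55 mm/h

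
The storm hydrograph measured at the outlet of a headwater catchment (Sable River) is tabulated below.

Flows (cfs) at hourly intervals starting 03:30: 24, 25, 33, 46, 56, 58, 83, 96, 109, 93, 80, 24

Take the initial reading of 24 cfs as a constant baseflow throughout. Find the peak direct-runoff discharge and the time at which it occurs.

Subtracting baseflow gives direct-runoff ordinates: 0.0, 1.0, 9.0, 22.0, 32.0, 34.0, 59.0, 72.0, 85.0, 69.0, 56.0, 0.0 cfs.
The maximum is 85.0 cfs, occurring at the reading for t = 11:30.

Q_p = 85.0 cfs at t = 11:30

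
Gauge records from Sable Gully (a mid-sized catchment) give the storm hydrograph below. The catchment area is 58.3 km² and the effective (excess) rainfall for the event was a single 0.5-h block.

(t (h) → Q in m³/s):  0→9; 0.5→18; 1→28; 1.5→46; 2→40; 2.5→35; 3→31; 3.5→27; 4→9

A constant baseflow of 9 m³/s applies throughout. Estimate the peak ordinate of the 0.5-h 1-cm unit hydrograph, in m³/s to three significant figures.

Direct runoff: 0.0, 9.0, 19.0, 37.0, 31.0, 26.0, 22.0, 18.0, 0.0 m³/s; ΣQ_DR = 162.0 m³/s, peak = 37.0 m³/s.
Runoff depth d = ΣQ_DR·Δt / A = 162.0 × 1800 / (58.3 km²) = 5.002 mm.
The 1-cm UH is the DRH scaled by (10 mm)/d, so U_p = 37.0 × 10/5.002 = 74.0 m³/s.

U_p ≈ 74.0 m³/s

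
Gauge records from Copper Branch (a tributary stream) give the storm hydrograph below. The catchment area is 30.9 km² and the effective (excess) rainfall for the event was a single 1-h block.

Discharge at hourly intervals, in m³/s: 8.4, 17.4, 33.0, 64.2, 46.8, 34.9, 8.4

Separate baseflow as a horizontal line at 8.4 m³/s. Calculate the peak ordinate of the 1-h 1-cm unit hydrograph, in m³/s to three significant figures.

Direct runoff: 0.0, 9.0, 24.6, 55.8, 38.4, 26.5, 0.0 m³/s; ΣQ_DR = 154.3 m³/s, peak = 55.8 m³/s.
Runoff depth d = ΣQ_DR·Δt / A = 154.3 × 3600 / (30.9 km²) = 17.98 mm.
The 1-cm UH is the DRH scaled by (10 mm)/d, so U_p = 55.8 × 10/17.98 = 31.0 m³/s.

U_p ≈ 31.0 m³/s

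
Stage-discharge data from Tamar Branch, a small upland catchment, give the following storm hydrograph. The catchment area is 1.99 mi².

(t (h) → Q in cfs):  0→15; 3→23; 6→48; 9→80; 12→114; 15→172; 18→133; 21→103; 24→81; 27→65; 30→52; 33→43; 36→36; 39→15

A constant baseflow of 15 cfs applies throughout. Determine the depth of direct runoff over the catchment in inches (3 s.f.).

Direct runoff: 0.0, 8.0, 33.0, 65.0, 99.0, 157.0, 118.0, 88.0, 66.0, 50.0, 37.0, 28.0, 21.0, 0.0 cfs; ΣQ_DR = 770.0 cfs.
V = ΣQ_DR · Δt = 770.0 × 10800 s = 8.316 × 10^6 ft³.
Over A = 1.99 mi², depth = V / A = 1.80 in.

d ≈ 1.80 in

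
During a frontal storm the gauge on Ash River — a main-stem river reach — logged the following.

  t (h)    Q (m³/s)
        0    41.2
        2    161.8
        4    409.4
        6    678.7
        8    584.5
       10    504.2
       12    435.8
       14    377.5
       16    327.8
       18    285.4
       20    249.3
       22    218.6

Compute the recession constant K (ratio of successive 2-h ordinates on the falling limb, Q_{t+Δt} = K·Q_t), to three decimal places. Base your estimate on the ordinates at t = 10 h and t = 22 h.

K ≈ 0.870

Using the recession-limb readings at t = 10 h and t = 22 h: Q falls from 504.2 to 218.6 m³/s over 6 intervals.
K = (Q₂/Q₁)^(1/6) = (218.6/504.2)^(1/6) = 0.870.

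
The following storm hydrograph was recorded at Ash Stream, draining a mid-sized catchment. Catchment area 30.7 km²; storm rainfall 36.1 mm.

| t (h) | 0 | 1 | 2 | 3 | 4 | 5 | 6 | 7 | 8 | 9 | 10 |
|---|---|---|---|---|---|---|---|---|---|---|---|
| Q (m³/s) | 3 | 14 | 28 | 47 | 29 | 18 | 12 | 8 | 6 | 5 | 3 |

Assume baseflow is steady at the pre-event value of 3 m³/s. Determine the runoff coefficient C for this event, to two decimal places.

C ≈ 0.45

ΣQ_DR = 140.0 m³/s; V = ΣQ_DR·Δt = 5.040 × 10^5 m³.
Runoff depth d = V / A = 16.42 mm.
C = d / P = 16.42 / 36.1 = 0.45.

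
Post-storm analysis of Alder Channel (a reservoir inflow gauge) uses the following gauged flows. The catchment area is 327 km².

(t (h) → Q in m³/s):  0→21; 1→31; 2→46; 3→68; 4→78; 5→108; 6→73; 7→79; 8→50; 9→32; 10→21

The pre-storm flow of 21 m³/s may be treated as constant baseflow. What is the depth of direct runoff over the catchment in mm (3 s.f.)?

Direct runoff: 0.0, 10.0, 25.0, 47.0, 57.0, 87.0, 52.0, 58.0, 29.0, 11.0, 0.0 m³/s; ΣQ_DR = 376.0 m³/s.
V = ΣQ_DR · Δt = 376.0 × 3600 s = 1.354 × 10^6 m³.
Over A = 327 km², depth = V / A = 4.14 mm.

d ≈ 4.14 mm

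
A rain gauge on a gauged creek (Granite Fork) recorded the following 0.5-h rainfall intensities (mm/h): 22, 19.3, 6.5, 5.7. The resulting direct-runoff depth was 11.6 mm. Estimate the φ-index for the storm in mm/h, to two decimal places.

Only the 2 blocks with intensity above φ contribute runoff: 22, 19.3 mm/h.
Σ(I−φ)·Δt = d  ⇒  (22+19.3 − 2φ)·0.5 = 11.6
φ = (41.30 − 11.6/0.5) / 2 = 9.05 mm/h.

φ ≈ 9.05 mm/h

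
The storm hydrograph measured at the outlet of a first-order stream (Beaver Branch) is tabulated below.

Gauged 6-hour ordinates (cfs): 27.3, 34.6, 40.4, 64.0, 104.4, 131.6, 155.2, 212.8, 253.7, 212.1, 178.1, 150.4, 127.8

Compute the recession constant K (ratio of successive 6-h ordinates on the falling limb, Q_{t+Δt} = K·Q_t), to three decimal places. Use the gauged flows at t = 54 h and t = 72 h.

Using the recession-limb readings at t = 54 h and t = 72 h: Q falls from 212.1 to 127.8 cfs over 3 intervals.
K = (Q₂/Q₁)^(1/3) = (127.8/212.1)^(1/3) = 0.845.

K ≈ 0.845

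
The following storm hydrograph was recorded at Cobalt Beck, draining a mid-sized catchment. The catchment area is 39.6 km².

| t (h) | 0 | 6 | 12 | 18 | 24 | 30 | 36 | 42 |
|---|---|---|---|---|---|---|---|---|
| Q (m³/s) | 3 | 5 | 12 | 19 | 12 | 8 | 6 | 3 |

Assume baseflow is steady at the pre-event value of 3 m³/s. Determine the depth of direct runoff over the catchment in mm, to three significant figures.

Direct runoff: 0.0, 2.0, 9.0, 16.0, 9.0, 5.0, 3.0, 0.0 m³/s; ΣQ_DR = 44.00 m³/s.
V = ΣQ_DR · Δt = 44.00 × 21600 s = 9.504 × 10^5 m³.
Over A = 39.6 km², depth = V / A = 24.0 mm.

d ≈ 24.0 mm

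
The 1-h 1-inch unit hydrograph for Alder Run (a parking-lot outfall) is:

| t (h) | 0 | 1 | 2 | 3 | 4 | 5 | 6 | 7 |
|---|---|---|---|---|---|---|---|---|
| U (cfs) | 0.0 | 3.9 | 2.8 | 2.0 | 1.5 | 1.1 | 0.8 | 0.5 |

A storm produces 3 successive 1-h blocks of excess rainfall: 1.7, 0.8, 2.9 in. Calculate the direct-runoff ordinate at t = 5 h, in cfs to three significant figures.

Q ≈ 8.87 cfs

By discrete convolution, Q_j = Σ (P_i / 1 in) · U_{j−i}.
At t = 5 h (j=5): Q = (1.7/1)·1.1 + (0.8/1)·1.5 + (2.9/1)·2.0 = 8.87 cfs.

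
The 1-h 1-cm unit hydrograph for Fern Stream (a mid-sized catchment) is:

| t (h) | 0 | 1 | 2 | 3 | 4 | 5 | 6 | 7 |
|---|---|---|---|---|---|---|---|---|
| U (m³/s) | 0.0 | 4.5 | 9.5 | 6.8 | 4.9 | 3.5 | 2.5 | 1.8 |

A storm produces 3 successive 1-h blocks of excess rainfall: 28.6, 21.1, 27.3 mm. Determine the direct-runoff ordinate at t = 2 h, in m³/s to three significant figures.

By discrete convolution, Q_j = Σ (P_i / 10 mm) · U_{j−i}.
At t = 2 h (j=2): Q = (28.6/10)·9.5 + (21.1/10)·4.5 + (27.3/10)·0.0 = 36.7 m³/s.

Q ≈ 36.7 m³/s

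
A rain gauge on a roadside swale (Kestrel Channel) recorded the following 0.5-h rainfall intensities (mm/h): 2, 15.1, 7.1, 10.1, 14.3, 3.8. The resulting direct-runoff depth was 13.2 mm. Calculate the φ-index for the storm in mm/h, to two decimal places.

φ ≈ 5.05 mm/h

Only the 4 blocks with intensity above φ contribute runoff: 15.1, 7.1, 10.1, 14.3 mm/h.
Σ(I−φ)·Δt = d  ⇒  (15.1+7.1+10.1+14.3 − 4φ)·0.5 = 13.2
φ = (46.60 − 13.2/0.5) / 4 = 5.05 mm/h.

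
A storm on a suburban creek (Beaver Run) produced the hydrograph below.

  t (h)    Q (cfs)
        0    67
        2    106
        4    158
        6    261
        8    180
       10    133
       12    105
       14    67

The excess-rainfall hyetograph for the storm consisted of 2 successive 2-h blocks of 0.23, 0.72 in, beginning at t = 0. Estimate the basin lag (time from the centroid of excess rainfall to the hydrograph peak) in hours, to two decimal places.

t_L ≈ 3.48 h

Centroid of excess rainfall: t_c = Σ P_i·t̄_i / ΣP_i = 2.5158 h (block centres at 1, 3 h).
Hydrograph peak occurs at t = 6 h, so basin lag t_L = 6 − 2.5158 = 3.48 h.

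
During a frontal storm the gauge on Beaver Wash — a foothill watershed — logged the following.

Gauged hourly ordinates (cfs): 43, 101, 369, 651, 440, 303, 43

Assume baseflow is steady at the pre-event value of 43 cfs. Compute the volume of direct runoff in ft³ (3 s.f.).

Direct-runoff ordinates (Q − Q_b): 0.0, 58.0, 326.0, 608.0, 397.0, 260.0, 0.0 cfs.
ΣQ_DR = 1649 cfs.
With Δt = 1 h = 3600 s, V = ΣQ_DR · Δt = 1649 × 3600 = 5.94 × 10^6 ft³.

V ≈ 5.94 × 10^6 ft³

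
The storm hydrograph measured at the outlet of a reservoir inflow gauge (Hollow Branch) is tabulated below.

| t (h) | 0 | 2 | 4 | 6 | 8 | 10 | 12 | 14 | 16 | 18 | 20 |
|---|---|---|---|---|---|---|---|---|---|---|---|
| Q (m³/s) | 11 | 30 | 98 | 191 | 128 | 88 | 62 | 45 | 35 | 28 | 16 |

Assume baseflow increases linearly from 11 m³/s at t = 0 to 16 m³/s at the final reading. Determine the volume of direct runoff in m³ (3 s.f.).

V ≈ 4.20 × 10^6 m³

Direct-runoff ordinates (Q − Q_b): 0.00, 18.50, 86.00, 178.50, 115.00, 74.50, 48.00, 30.50, 20.00, 12.50, 0.00 m³/s.
ΣQ_DR = 583.5 m³/s.
With Δt = 2 h = 7200 s, V = ΣQ_DR · Δt = 583.5 × 7200 = 4.20 × 10^6 m³.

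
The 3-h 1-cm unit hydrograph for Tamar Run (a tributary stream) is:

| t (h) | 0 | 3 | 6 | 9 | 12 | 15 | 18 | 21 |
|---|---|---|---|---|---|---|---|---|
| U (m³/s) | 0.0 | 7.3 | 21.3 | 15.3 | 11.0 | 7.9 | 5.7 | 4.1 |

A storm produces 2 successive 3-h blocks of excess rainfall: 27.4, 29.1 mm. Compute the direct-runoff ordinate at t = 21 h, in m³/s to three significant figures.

Q ≈ 27.8 m³/s

By discrete convolution, Q_j = Σ (P_i / 10 mm) · U_{j−i}.
At t = 21 h (j=7): Q = (27.4/10)·4.1 + (29.1/10)·5.7 = 27.8 m³/s.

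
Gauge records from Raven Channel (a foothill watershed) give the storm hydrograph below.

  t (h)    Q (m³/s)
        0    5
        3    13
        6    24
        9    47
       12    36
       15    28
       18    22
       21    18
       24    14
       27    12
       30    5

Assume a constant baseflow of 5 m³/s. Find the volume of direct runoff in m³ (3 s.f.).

V ≈ 1.83 × 10^6 m³

Direct-runoff ordinates (Q − Q_b): 0.0, 8.0, 19.0, 42.0, 31.0, 23.0, 17.0, 13.0, 9.0, 7.0, 0.0 m³/s.
ΣQ_DR = 169.0 m³/s.
With Δt = 3 h = 10800 s, V = ΣQ_DR · Δt = 169.0 × 10800 = 1.83 × 10^6 m³.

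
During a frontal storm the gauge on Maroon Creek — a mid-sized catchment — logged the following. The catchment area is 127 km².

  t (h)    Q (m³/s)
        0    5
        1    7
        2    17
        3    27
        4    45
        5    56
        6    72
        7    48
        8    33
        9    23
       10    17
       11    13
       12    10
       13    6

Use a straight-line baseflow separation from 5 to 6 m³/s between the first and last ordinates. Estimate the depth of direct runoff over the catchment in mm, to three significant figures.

d ≈ 8.56 mm

Direct runoff: 0.00, 1.92, 11.85, 21.77, 39.69, 50.62, 66.54, 42.46, 27.38, 17.31, 11.23, 7.15, 4.08, 0.00 m³/s; ΣQ_DR = 302.0 m³/s.
V = ΣQ_DR · Δt = 302.0 × 3600 s = 1.087 × 10^6 m³.
Over A = 127 km², depth = V / A = 8.56 mm.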